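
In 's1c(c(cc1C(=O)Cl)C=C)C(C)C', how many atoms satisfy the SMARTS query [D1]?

Check the 13 heavy atoms by environment: 1× s (aromatic, D2) → no; 3× c (aromatic, D3) → no; 1× c (aromatic, D2) → no; 2× C (D3) → no; 3× C (D1) → match; 1× C (D2) → no; 1× O (D1) → match; 1× Cl (D1) → match.
Summing the matching environments: 3 + 1 + 1 = 5 matching atoms.

5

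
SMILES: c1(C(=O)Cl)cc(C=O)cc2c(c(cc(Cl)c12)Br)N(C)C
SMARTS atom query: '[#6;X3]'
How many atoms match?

12

The query [#6;X3] means: any carbon (aromatic or not) with three total connections.
Check the 20 heavy atoms by environment: 10× c (aromatic, X3) → match; 2× C (X3) → match; 2× O (X1) → no; 2× Cl (X1) → no; 1× Br (X1) → no; 1× N (X3) → no; 2× C (X4) → no.
Summing the matching environments: 10 + 2 = 12 matching atoms.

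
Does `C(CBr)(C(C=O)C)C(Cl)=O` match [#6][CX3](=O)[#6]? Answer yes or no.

The pattern [#6][CX3](=O)[#6] describes a carbonyl carbon (no H) flanked by two carbons — a ketone.
The closest candidate here is an aldehyde (-CHO), but the carbonyl carbon has H1, so it is not flanked by two carbons. No other fragment satisfies the full query, so there is no match.

No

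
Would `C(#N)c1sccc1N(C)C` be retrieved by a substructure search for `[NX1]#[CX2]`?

Yes

The pattern [NX1]#[CX2] describes a nitrogen triple-bonded to a two-connected carbon — a nitrile.
The molecule carries a nitrile (-C#N), whose atoms satisfy every constraint of the query, so the pattern matches.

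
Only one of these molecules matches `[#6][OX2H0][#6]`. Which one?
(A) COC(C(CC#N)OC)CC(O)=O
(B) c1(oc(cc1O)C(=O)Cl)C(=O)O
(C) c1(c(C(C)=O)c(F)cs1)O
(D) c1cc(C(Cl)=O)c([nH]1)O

A

[#6][OX2H0][#6] describes an aliphatic oxygen bridging two carbons with no H on the oxygen (an ether).
(A) contains a methoxy ether (-OCH3), which satisfies every atom and bond constraint.
(B) has a hydroxyl group (-OH) but the oxygen has H1, not H0 bridging two carbons.
(C) has a hydroxyl group (-OH) but the oxygen has H1, not H0 bridging two carbons.
(D) has a hydroxyl group (-OH) but the oxygen has H1, not H0 bridging two carbons.
So the answer is (A).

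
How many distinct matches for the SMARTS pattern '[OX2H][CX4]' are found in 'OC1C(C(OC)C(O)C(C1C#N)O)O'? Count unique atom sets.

[OX2H][CX4] is the SMARTS for an aliphatic alcohol: a hydroxyl oxygen bound to an sp3 (X4) carbon.
The molecule carries 4 separate instances of a hydroxyl group (-OH) meeting every constraint; each maps to a distinct set of atoms, giving 4 matches.

4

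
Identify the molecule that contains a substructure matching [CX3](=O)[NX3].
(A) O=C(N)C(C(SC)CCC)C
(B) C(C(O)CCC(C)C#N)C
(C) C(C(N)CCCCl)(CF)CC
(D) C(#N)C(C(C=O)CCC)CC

[CX3](=O)[NX3] describes a carbonyl carbon bonded to a trivalent nitrogen (an amide).
(A) contains a primary amide (-C(=O)NH2), which satisfies every atom and bond constraint.
(B) has a nitrile (-C#N) but the nitrile N is NX1 (triple-bonded), not NX3.
(C) has a primary amino group (-NH2) but the -NH2 is not attached to a carbonyl carbon.
(D) has a nitrile (-C#N) but the nitrile N is NX1 (triple-bonded), not NX3.
So the answer is (A).

A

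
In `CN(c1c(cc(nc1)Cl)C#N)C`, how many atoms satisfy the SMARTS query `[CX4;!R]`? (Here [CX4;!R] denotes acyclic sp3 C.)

2

The query [CX4;!R] means: aliphatic carbon with four total connections, not in a ring.
Check the 12 heavy atoms by environment: 1× n (aromatic, X2, in 6-ring) → no; 5× c (aromatic, X3, in 6-ring) → no; 1× C (X2, acyclic) → no; 1× N (X1, acyclic) → no; 1× N (X3, acyclic) → no; 2× C (X4, acyclic) → match; 1× Cl (X1, acyclic) → no.
That gives 2 matching atoms.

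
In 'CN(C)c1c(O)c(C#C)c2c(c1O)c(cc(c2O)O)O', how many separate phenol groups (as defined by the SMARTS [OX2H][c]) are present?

[OX2H][c] is the SMARTS for a phenol: a hydroxyl oxygen attached to an aromatic carbon.
The molecule carries 5 separate instances of a hydroxyl group (-OH) meeting every constraint; each maps to a distinct set of atoms, giving 5 matches.

5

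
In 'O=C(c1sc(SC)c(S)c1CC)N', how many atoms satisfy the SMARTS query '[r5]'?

The query [r5] means: r5 matches atoms in a five-membered ring.
Check the 13 heavy atoms by environment: 1× s (aromatic, in 5-ring) → match; 4× c (aromatic, in 5-ring) → match; 2× S (acyclic) → no; 4× C (acyclic) → no; 1× O (acyclic) → no; 1× N (acyclic) → no.
Summing the matching environments: 1 + 4 = 5 matching atoms.

5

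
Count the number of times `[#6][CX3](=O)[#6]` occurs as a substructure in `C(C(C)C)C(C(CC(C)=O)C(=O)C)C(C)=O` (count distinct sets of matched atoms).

[#6][CX3](=O)[#6] is the SMARTS for a ketone: a carbonyl carbon (no H) flanked by two carbons.
The molecule carries 3 separate instances of an acetyl/ketone group (-C(=O)CH3) meeting every constraint; each maps to a distinct set of atoms, giving 3 matches.

3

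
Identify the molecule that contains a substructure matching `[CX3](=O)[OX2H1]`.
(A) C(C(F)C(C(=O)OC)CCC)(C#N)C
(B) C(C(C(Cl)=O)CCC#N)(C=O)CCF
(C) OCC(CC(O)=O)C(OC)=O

C

[CX3](=O)[OX2H1] describes an sp2 carbon double-bonded to O and single-bonded to an -OH oxygen (a carboxylic acid).
(A) has a methyl-ester group (-C(=O)OCH3) but the singly-bonded O has no H (OX2H0, not OX2H1).
(B) has an acyl chloride (-C(=O)Cl) but the carbonyl is bonded to Cl, not to an -OH oxygen.
(C) contains a carboxylic acid group (-C(=O)OH), which satisfies every atom and bond constraint.
So the answer is (C).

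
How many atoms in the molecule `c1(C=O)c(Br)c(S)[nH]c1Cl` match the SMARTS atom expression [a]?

5

The query [a] means: a matches any aromatic atom.
Check the 10 heavy atoms by environment: 1× n (aromatic) → match; 4× c (aromatic) → match; 1× C → no; 1× O → no; 1× Cl → no; 1× Br → no; 1× S → no.
Summing the matching environments: 1 + 4 = 5 matching atoms.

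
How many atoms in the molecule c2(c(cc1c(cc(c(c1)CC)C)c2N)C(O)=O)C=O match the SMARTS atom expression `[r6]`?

10

Check the 19 heavy atoms by environment: 10× c (aromatic, in 6-ring) → match; 5× C (acyclic) → no; 1× N (acyclic) → no; 3× O (acyclic) → no.
That gives 10 matching atoms.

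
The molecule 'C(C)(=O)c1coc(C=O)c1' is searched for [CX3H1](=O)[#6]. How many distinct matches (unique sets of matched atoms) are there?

[CX3H1](=O)[#6] is the SMARTS for an aldehyde: an sp2 carbon with one H, double-bonded to O and single-bonded to carbon.
Exactly one fragment in the molecule meets all constraints, giving 1 match.

1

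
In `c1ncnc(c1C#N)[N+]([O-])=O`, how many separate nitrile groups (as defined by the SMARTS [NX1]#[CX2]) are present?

1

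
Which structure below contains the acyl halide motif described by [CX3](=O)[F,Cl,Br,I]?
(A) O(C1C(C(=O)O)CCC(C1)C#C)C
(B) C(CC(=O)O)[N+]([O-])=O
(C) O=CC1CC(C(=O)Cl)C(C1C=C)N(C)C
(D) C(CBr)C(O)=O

C

[CX3](=O)[F,Cl,Br,I] describes a carbonyl carbon bonded to a halogen (an acyl halide).
(A) has a carboxylic acid group (-C(=O)OH) but the carbonyl is bonded to -OH, not to a halogen.
(B) has a carboxylic acid group (-C(=O)OH) but the carbonyl is bonded to -OH, not to a halogen.
(C) contains an acyl chloride (-C(=O)Cl), which satisfies every atom and bond constraint.
(D) has a carboxylic acid group (-C(=O)OH) but the carbonyl is bonded to -OH, not to a halogen.
So the answer is (C).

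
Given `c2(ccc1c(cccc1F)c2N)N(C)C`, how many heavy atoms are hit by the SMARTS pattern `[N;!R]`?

2

The query [N;!R] means: aliphatic nitrogen not in a ring.
Check the 15 heavy atoms by environment: 10× c (aromatic, in 6-ring) → no; 2× N (acyclic) → match; 2× C (acyclic) → no; 1× F (acyclic) → no.
That gives 2 matching atoms.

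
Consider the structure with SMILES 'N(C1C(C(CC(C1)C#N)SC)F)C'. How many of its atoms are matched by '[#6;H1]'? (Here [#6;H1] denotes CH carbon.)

The query [#6;H1] means: any carbon bearing exactly one hydrogen.
Check the 13 heavy atoms by environment: 4× C (H1) → match; 2× C (H2) → no; 1× C (H0) → no; 1× N (H0) → no; 1× S (H0) → no; 2× C (H3) → no; 1× N (H1) → no; 1× F (H0) → no.
That gives 4 matching atoms.

4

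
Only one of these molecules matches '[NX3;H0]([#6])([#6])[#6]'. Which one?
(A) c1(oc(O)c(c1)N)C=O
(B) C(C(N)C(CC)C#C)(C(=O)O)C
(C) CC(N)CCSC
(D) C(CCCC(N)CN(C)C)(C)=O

D

[NX3;H0]([#6])([#6])[#6] describes a trivalent nitrogen with no H, bonded to three carbons (a tertiary amine).
(A) has a primary amino group (-NH2) but the nitrogen has H2, not H0 with three carbons.
(B) has a primary amino group (-NH2) but the nitrogen has H2, not H0 with three carbons.
(C) has a primary amino group (-NH2) but the nitrogen has H2, not H0 with three carbons.
(D) contains a dimethylamino group (-N(CH3)2), which satisfies every atom and bond constraint.
So the answer is (D).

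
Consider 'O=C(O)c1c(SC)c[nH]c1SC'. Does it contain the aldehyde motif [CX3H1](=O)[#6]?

No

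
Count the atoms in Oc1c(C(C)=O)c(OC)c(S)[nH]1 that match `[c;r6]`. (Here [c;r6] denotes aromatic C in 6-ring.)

0

The query [c;r6] means: aromatic carbon that belongs to a six-membered ring.
Check the 12 heavy atoms by environment: 1× n (aromatic, in 5-ring) → no; 4× c (aromatic, in 5-ring) → no; 3× O (acyclic) → no; 3× C (acyclic) → no; 1× S (acyclic) → no.
No environment satisfies the query, so 0 matching atoms.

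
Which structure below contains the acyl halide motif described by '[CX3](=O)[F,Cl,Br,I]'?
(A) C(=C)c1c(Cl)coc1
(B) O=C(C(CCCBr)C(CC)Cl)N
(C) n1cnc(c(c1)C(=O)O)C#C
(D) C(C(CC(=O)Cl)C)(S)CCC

D

[CX3](=O)[F,Cl,Br,I] describes a carbonyl carbon bonded to a halogen (an acyl halide).
(A) has a chloro substituent but the Cl is not on a carbonyl carbon.
(B) has a chloro substituent but the Cl is not on a carbonyl carbon.
(C) has a carboxylic acid group (-C(=O)OH) but the carbonyl is bonded to -OH, not to a halogen.
(D) contains an acyl chloride (-C(=O)Cl), which satisfies every atom and bond constraint.
So the answer is (D).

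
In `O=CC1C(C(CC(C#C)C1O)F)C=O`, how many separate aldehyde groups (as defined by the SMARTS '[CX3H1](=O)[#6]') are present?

[CX3H1](=O)[#6] is the SMARTS for an aldehyde: an sp2 carbon with one H, double-bonded to O and single-bonded to carbon.
The molecule carries 2 separate instances of an aldehyde (-CHO) meeting every constraint; each maps to a distinct set of atoms, giving 2 matches.

2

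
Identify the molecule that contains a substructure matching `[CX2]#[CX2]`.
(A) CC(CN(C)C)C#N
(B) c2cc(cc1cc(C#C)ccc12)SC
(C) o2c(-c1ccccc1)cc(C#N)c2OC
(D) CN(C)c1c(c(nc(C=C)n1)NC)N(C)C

B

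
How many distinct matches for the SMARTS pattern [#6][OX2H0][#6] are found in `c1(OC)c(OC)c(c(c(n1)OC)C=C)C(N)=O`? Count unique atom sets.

[#6][OX2H0][#6] is the SMARTS for an ether: an aliphatic oxygen bridging two carbons with no H on the oxygen.
The molecule carries 3 separate instances of a methoxy ether (-OCH3) meeting every constraint; each maps to a distinct set of atoms, giving 3 matches.

3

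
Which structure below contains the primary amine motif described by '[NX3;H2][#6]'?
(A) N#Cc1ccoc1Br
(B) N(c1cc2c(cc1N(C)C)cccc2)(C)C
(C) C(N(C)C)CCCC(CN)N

[NX3;H2][#6] describes a trivalent nitrogen with two H attached to carbon (a primary amine).
(A) has a nitrile (-C#N) but the nitrogen is NX1 (triple-bonded), not NX3 with two H.
(B) has a dimethylamino group (-N(CH3)2) but the nitrogen has H0, not H2.
(C) contains a primary amino group (-NH2), which satisfies every atom and bond constraint.
So the answer is (C).

C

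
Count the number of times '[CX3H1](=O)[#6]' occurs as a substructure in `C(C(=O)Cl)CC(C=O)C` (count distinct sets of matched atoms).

[CX3H1](=O)[#6] is the SMARTS for an aldehyde: an sp2 carbon with one H, double-bonded to O and single-bonded to carbon.
Exactly one fragment in the molecule meets all constraints, giving 1 match.

1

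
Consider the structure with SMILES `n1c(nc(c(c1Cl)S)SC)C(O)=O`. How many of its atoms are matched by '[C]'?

2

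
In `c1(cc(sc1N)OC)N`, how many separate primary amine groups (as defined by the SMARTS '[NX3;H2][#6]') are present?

[NX3;H2][#6] is the SMARTS for a primary amine: a trivalent nitrogen with two H attached to carbon.
The molecule carries 2 separate instances of a primary amino group (-NH2) meeting every constraint; each maps to a distinct set of atoms, giving 2 matches.

2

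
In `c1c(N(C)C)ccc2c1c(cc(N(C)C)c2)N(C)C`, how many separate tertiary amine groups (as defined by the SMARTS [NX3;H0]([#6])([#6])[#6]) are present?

[NX3;H0]([#6])([#6])[#6] is the SMARTS for a tertiary amine: a trivalent nitrogen with no H, bonded to three carbons.
The molecule carries 3 separate instances of a dimethylamino group (-N(CH3)2) meeting every constraint; each maps to a distinct set of atoms, giving 3 matches.

3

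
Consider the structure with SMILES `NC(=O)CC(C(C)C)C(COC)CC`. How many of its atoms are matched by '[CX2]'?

0

The query [CX2] means: C with X2: aliphatic carbon with exactly 2 total connections.
Check the 14 heavy atoms by environment: 10× C (X4) → no; 1× C (X3) → no; 1× O (X1) → no; 1× N (X3) → no; 1× O (X2) → no.
No environment satisfies the query, so 0 matching atoms.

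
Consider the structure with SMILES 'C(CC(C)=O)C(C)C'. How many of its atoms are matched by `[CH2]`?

2

Check the 8 heavy atoms by environment: 2× C (H2) → match; 1× C (H0) → no; 1× O (H0) → no; 3× C (H3) → no; 1× C (H1) → no.
That gives 2 matching atoms.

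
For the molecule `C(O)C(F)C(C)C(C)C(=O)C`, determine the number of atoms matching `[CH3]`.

3

The query [CH3] means: aliphatic carbon with exactly three hydrogens.
Check the 11 heavy atoms by environment: 3× C (H3) → match; 3× C (H1) → no; 1× C (H2) → no; 1× F (H0) → no; 1× O (H1) → no; 1× C (H0) → no; 1× O (H0) → no.
That gives 3 matching atoms.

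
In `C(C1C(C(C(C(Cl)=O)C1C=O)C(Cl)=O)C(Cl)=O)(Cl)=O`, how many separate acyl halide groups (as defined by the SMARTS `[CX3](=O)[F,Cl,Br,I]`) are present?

4

[CX3](=O)[F,Cl,Br,I] is the SMARTS for an acyl halide: a carbonyl carbon bonded to a halogen.
The molecule carries 4 separate instances of an acyl chloride (-C(=O)Cl) meeting every constraint; each maps to a distinct set of atoms, giving 4 matches.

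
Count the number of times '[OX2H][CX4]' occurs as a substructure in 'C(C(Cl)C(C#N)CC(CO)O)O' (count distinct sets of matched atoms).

3

[OX2H][CX4] is the SMARTS for an aliphatic alcohol: a hydroxyl oxygen bound to an sp3 (X4) carbon.
The molecule carries 3 separate instances of a hydroxyl group (-OH) meeting every constraint; each maps to a distinct set of atoms, giving 3 matches.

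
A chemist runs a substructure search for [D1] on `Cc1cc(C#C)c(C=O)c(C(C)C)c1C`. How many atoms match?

The query [D1] means: atom with exactly one heavy-atom neighbour (degree 1).
Check the 15 heavy atoms by environment: 1× c (aromatic, D2) → no; 5× c (aromatic, D3) → no; 5× C (D1) → match; 2× C (D2) → no; 1× O (D1) → match; 1× C (D3) → no.
Summing the matching environments: 5 + 1 = 6 matching atoms.

6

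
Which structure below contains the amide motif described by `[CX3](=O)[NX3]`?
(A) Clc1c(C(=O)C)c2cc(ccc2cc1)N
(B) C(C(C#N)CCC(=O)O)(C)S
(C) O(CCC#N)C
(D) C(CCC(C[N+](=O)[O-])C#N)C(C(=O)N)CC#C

D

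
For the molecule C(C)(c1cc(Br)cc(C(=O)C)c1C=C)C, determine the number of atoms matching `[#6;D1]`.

The query [#6;D1] means: carbon bonded to exactly one heavy atom.
Check the 15 heavy atoms by environment: 4× c (aromatic, D3) → no; 2× c (aromatic, D2) → no; 1× C (D2) → no; 4× C (D1) → match; 1× Br (D1) → no; 2× C (D3) → no; 1× O (D1) → no.
That gives 4 matching atoms.

4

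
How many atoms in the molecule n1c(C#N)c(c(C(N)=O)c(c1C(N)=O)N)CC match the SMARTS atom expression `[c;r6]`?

The query [c;r6] means: aromatic carbon that belongs to a six-membered ring.
Check the 17 heavy atoms by environment: 1× n (aromatic, in 6-ring) → no; 5× c (aromatic, in 6-ring) → match; 5× C (acyclic) → no; 2× O (acyclic) → no; 4× N (acyclic) → no.
That gives 5 matching atoms.

5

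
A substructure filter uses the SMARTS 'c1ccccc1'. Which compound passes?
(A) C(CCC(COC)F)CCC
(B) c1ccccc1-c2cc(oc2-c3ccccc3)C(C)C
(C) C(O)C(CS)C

c1ccccc1 describes six aromatic carbons in a ring (a benzene ring).
(A) has a methyl group (-CH3) but no six-membered all-carbon aromatic ring is present.
(B) contains a phenyl ring, which satisfies every atom and bond constraint.
(C) has a methyl group (-CH3) but no six-membered all-carbon aromatic ring is present.
So the answer is (B).

B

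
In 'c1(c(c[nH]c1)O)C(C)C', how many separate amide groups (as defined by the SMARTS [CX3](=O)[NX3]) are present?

0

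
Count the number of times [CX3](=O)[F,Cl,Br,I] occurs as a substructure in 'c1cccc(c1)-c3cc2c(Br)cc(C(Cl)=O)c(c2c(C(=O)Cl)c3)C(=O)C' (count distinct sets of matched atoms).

[CX3](=O)[F,Cl,Br,I] is the SMARTS for an acyl halide: a carbonyl carbon bonded to a halogen.
The molecule carries 2 separate instances of an acyl chloride (-C(=O)Cl) meeting every constraint; each maps to a distinct set of atoms, giving 2 matches.

2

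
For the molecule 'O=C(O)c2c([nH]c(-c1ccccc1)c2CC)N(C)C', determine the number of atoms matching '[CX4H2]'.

Check the 19 heavy atoms by environment: 1× n (aromatic, H1, X3) → no; 5× c (aromatic, H0, X3) → no; 1× C (H0, X3) → no; 1× O (H0, X1) → no; 1× O (H1, X2) → no; 1× N (H0, X3) → no; 3× C (H3, X4) → no; 1× C (H2, X4) → match; 5× c (aromatic, H1, X3) → no.
That gives 1 matching atom.

1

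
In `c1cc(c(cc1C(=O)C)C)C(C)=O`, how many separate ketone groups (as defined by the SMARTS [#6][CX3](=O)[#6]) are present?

[#6][CX3](=O)[#6] is the SMARTS for a ketone: a carbonyl carbon (no H) flanked by two carbons.
The molecule carries 2 separate instances of an acetyl/ketone group (-C(=O)CH3) meeting every constraint; each maps to a distinct set of atoms, giving 2 matches.

2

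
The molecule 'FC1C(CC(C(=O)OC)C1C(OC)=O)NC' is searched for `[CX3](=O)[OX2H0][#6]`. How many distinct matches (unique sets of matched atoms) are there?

2

[CX3](=O)[OX2H0][#6] is the SMARTS for an ester: a carbonyl carbon bonded to an oxygen that is itself bonded to carbon (no H on that O).
The molecule carries 2 separate instances of a methyl-ester group (-C(=O)OCH3) meeting every constraint; each maps to a distinct set of atoms, giving 2 matches.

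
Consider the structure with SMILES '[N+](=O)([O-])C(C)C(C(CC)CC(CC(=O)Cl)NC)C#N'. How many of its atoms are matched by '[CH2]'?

3

The query [CH2] means: aliphatic carbon with exactly two hydrogens.
Check the 19 heavy atoms by environment: 3× C (H3) → no; 4× C (H1) → no; 3× C (H2) → match; 1× N (charge +1, H0) → no; 1× O (charge -1, H0) → no; 2× O (H0) → no; 1× N (H1) → no; 2× C (H0) → no; 1× N (H0) → no; 1× Cl (H0) → no.
That gives 3 matching atoms.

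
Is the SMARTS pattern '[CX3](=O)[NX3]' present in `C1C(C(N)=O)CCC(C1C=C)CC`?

Yes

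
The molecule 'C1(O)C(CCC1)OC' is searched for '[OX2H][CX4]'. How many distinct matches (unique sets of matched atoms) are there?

1

[OX2H][CX4] is the SMARTS for an aliphatic alcohol: a hydroxyl oxygen bound to an sp3 (X4) carbon.
Exactly one fragment in the molecule meets all constraints, giving 1 match.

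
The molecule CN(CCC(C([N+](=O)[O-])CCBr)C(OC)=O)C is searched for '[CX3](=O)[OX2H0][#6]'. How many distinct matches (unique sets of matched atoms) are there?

[CX3](=O)[OX2H0][#6] is the SMARTS for an ester: a carbonyl carbon bonded to an oxygen that is itself bonded to carbon (no H on that O).
Exactly one fragment in the molecule meets all constraints, giving 1 match.

1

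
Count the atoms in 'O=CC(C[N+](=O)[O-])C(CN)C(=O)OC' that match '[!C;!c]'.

7

Check the 14 heavy atoms by environment: 7× C → no; 1× N → match; 4× O → match; 1× N (charge +1) → match; 1× O (charge -1) → match.
Summing the matching environments: 1 + 4 + 1 + 1 = 7 matching atoms.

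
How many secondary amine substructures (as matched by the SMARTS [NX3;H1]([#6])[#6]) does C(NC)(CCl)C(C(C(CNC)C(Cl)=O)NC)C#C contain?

3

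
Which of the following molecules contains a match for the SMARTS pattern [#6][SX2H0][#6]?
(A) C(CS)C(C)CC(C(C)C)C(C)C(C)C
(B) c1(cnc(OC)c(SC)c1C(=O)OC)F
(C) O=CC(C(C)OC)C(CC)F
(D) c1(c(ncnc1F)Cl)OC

B

[#6][SX2H0][#6] describes an aliphatic sulfur bridging two carbons with no H on the sulfur (a thioether).
(A) has a thiol (-SH) but the sulfur has H1, not H0 bridging two carbons.
(B) contains a methylthio ether (-SCH3), which satisfies every atom and bond constraint.
(C) has a methoxy ether (-OCH3) but the bridging atom is O, not S.
(D) has a methoxy ether (-OCH3) but the bridging atom is O, not S.
So the answer is (B).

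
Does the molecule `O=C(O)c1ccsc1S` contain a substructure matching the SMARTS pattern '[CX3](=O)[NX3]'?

No

The pattern [CX3](=O)[NX3] describes a carbonyl carbon bonded to a trivalent nitrogen — an amide.
The closest candidate here is a carboxylic acid group (-C(=O)OH), but the carbonyl is bonded to O, not to an NX3 nitrogen. No other fragment satisfies the full query, so there is no match.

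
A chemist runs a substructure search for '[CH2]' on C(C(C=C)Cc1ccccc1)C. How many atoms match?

3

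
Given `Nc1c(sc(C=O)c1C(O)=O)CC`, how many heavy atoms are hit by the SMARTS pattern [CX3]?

Check the 13 heavy atoms by environment: 1× s (aromatic, X2) → no; 4× c (aromatic, X3) → no; 2× C (X4) → no; 2× C (X3) → match; 2× O (X1) → no; 1× O (X2) → no; 1× N (X3) → no.
That gives 2 matching atoms.

2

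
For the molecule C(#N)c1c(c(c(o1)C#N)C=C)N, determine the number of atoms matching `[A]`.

7

Check the 12 heavy atoms by environment: 1× o (aromatic) → no; 4× c (aromatic) → no; 4× C → match; 3× N → match.
Summing the matching environments: 4 + 3 = 7 matching atoms.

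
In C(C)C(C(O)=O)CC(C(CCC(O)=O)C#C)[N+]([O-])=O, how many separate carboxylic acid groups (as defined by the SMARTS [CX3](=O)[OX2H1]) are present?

[CX3](=O)[OX2H1] is the SMARTS for a carboxylic acid: an sp2 carbon double-bonded to O and single-bonded to an -OH oxygen.
The molecule carries 2 separate instances of a carboxylic acid group (-C(=O)OH) meeting every constraint; each maps to a distinct set of atoms, giving 2 matches.

2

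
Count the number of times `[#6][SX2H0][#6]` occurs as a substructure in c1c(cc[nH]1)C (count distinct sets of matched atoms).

0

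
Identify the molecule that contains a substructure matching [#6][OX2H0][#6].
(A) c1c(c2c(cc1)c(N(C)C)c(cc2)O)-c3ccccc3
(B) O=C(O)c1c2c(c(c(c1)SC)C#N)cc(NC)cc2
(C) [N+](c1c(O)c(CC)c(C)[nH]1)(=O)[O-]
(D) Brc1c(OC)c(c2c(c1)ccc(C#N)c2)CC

[#6][OX2H0][#6] describes an aliphatic oxygen bridging two carbons with no H on the oxygen (an ether).
(A) has a hydroxyl group (-OH) but the oxygen has H1, not H0 bridging two carbons.
(B) has a carboxylic acid group (-C(=O)OH) but the -OH oxygen has H1; the =O is OX1, not OX2.
(C) has a hydroxyl group (-OH) but the oxygen has H1, not H0 bridging two carbons.
(D) contains a methoxy ether (-OCH3), which satisfies every atom and bond constraint.
So the answer is (D).

D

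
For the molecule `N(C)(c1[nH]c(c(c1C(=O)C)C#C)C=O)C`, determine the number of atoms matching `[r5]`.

The query [r5] means: r5 matches atoms in a five-membered ring.
Check the 15 heavy atoms by environment: 1× n (aromatic, in 5-ring) → match; 4× c (aromatic, in 5-ring) → match; 7× C (acyclic) → no; 2× O (acyclic) → no; 1× N (acyclic) → no.
Summing the matching environments: 1 + 4 = 5 matching atoms.

5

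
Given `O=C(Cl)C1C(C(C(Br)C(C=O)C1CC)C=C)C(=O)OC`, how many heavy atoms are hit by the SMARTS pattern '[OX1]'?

3

The query [OX1] means: aliphatic oxygen with one total connection — typically a carbonyl =O or an oxide.
Check the 20 heavy atoms by environment: 9× C (X4) → no; 5× C (X3) → no; 1× Br (X1) → no; 3× O (X1) → match; 1× Cl (X1) → no; 1× O (X2) → no.
That gives 3 matching atoms.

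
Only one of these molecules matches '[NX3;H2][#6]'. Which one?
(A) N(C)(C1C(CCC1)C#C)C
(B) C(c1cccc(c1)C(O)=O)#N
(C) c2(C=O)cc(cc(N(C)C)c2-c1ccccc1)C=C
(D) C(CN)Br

D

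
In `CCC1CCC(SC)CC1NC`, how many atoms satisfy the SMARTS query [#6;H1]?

3

The query [#6;H1] means: any carbon bearing exactly one hydrogen.
Check the 12 heavy atoms by environment: 4× C (H2) → no; 3× C (H1) → match; 3× C (H3) → no; 1× N (H1) → no; 1× S (H0) → no.
That gives 3 matching atoms.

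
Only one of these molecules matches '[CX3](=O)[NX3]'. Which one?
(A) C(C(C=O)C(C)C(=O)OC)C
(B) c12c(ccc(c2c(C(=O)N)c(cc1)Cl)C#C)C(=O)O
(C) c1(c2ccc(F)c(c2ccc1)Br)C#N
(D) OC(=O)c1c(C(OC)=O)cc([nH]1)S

[CX3](=O)[NX3] describes a carbonyl carbon bonded to a trivalent nitrogen (an amide).
(A) has a methyl-ester group (-C(=O)OCH3) but the carbonyl is bonded to O, not to an NX3 nitrogen.
(B) contains a primary amide (-C(=O)NH2), which satisfies every atom and bond constraint.
(C) has a nitrile (-C#N) but the nitrile N is NX1 (triple-bonded), not NX3.
(D) has a carboxylic acid group (-C(=O)OH) but the carbonyl is bonded to O, not to an NX3 nitrogen.
So the answer is (B).

B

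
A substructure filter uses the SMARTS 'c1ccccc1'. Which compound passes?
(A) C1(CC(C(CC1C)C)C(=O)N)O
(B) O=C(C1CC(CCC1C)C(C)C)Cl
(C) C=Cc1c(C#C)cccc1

C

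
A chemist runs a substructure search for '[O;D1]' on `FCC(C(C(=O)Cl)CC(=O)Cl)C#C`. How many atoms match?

2

The query [O;D1] means: aliphatic oxygen bonded to exactly one heavy atom.
Check the 13 heavy atoms by environment: 3× C (D2) → no; 4× C (D3) → no; 1× C (D1) → no; 2× O (D1) → match; 2× Cl (D1) → no; 1× F (D1) → no.
That gives 2 matching atoms.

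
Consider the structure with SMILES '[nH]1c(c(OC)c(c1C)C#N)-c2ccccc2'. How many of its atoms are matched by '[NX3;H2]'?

0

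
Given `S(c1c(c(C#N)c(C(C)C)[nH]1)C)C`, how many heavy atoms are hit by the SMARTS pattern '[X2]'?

Check the 13 heavy atoms by environment: 1× n (aromatic, X3) → no; 4× c (aromatic, X3) → no; 5× C (X4) → no; 1× S (X2) → match; 1× C (X2) → match; 1× N (X1) → no.
Summing the matching environments: 1 + 1 = 2 matching atoms.

2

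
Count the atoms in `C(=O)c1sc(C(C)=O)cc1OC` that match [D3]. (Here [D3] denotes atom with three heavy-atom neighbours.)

Check the 12 heavy atoms by environment: 1× s (aromatic, D2) → no; 3× c (aromatic, D3) → match; 1× c (aromatic, D2) → no; 1× C (D2) → no; 2× O (D1) → no; 1× C (D3) → match; 2× C (D1) → no; 1× O (D2) → no.
Summing the matching environments: 3 + 1 = 4 matching atoms.

4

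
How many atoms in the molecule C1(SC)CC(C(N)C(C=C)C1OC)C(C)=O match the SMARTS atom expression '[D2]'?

4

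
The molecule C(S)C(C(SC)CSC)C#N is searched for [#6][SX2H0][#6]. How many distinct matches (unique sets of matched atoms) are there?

2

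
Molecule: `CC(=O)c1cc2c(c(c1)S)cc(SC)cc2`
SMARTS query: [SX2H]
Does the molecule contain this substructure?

Yes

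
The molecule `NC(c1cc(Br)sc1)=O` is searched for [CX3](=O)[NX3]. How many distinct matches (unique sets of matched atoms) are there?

[CX3](=O)[NX3] is the SMARTS for an amide: a carbonyl carbon bonded to a trivalent nitrogen.
Exactly one fragment in the molecule meets all constraints, giving 1 match.

1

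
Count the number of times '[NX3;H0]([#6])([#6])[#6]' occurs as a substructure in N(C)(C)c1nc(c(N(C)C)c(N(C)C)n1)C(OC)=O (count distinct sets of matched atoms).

[NX3;H0]([#6])([#6])[#6] is the SMARTS for a tertiary amine: a trivalent nitrogen with no H, bonded to three carbons.
The molecule carries 3 separate instances of a dimethylamino group (-N(CH3)2) meeting every constraint; each maps to a distinct set of atoms, giving 3 matches.

3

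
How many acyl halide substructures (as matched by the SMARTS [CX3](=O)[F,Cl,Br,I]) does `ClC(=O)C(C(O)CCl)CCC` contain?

[CX3](=O)[F,Cl,Br,I] is the SMARTS for an acyl halide: a carbonyl carbon bonded to a halogen.
Exactly one fragment in the molecule meets all constraints, giving 1 match.

1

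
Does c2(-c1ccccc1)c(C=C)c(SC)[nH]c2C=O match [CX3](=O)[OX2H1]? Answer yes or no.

The pattern [CX3](=O)[OX2H1] describes an sp2 carbon double-bonded to O and single-bonded to an -OH oxygen — a carboxylic acid.
The closest candidate here is an aldehyde (-CHO), but there is no singly-bonded oxygen on the carbonyl carbon. No other fragment satisfies the full query, so there is no match.

No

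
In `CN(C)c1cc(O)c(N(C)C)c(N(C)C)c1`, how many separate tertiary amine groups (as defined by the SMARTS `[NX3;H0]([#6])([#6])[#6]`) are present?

[NX3;H0]([#6])([#6])[#6] is the SMARTS for a tertiary amine: a trivalent nitrogen with no H, bonded to three carbons.
The molecule carries 3 separate instances of a dimethylamino group (-N(CH3)2) meeting every constraint; each maps to a distinct set of atoms, giving 3 matches.

3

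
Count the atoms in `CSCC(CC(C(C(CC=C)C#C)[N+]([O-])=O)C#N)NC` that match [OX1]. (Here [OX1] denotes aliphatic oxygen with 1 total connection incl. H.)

2

The query [OX1] means: aliphatic oxygen with one total connection — typically a carbonyl =O or an oxide.
Check the 20 heavy atoms by environment: 9× C (X4) → no; 3× C (X2) → no; 1× N (X1) → no; 1× N (X3) → no; 1× N (charge +1, X3) → no; 1× O (charge -1, X1) → match; 1× O (X1) → match; 1× S (X2) → no; 2× C (X3) → no.
Summing the matching environments: 1 + 1 = 2 matching atoms.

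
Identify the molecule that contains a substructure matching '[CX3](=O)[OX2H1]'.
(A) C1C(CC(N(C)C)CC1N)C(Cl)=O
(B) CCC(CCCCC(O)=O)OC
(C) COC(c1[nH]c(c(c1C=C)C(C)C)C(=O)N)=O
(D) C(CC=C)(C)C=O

B

[CX3](=O)[OX2H1] describes an sp2 carbon double-bonded to O and single-bonded to an -OH oxygen (a carboxylic acid).
(A) has an acyl chloride (-C(=O)Cl) but the carbonyl is bonded to Cl, not to an -OH oxygen.
(B) contains a carboxylic acid group (-C(=O)OH), which satisfies every atom and bond constraint.
(C) has a methyl-ester group (-C(=O)OCH3) but the singly-bonded O has no H (OX2H0, not OX2H1).
(D) has an aldehyde (-CHO) but there is no singly-bonded oxygen on the carbonyl carbon.
So the answer is (B).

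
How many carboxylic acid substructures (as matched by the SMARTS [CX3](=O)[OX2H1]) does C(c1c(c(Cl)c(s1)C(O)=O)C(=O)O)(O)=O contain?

3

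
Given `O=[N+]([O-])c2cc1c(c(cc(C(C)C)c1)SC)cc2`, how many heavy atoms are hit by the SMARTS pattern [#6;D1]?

3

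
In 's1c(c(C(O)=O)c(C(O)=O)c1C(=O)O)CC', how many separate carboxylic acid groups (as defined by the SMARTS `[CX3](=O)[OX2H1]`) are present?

[CX3](=O)[OX2H1] is the SMARTS for a carboxylic acid: an sp2 carbon double-bonded to O and single-bonded to an -OH oxygen.
The molecule carries 3 separate instances of a carboxylic acid group (-C(=O)OH) meeting every constraint; each maps to a distinct set of atoms, giving 3 matches.

3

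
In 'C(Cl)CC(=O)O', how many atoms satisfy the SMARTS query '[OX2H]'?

The query [OX2H] means: aliphatic oxygen with two connections, one of which is H — an -OH oxygen.
Check the 6 heavy atoms by environment: 2× C (H2, X4) → no; 1× C (H0, X3) → no; 1× O (H0, X1) → no; 1× O (H1, X2) → match; 1× Cl (H0, X1) → no.
That gives 1 matching atom.

1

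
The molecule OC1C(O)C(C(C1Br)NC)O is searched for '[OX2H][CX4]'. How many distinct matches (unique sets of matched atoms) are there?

3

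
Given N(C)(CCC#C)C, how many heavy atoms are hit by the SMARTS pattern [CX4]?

The query [CX4] means: C with X4: aliphatic carbon with exactly 4 total connections (bonds + H).
Check the 7 heavy atoms by environment: 4× C (X4) → match; 1× N (X3) → no; 2× C (X2) → no.
That gives 4 matching atoms.

4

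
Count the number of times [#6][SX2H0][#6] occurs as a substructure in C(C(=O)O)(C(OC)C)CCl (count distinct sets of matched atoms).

0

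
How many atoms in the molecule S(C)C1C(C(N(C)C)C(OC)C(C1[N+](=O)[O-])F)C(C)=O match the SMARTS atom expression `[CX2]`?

The query [CX2] means: C with X2: aliphatic carbon with exactly 2 total connections.
Check the 20 heavy atoms by environment: 11× C (X4) → no; 1× N (X3) → no; 1× N (charge +1, X3) → no; 1× O (charge -1, X1) → no; 2× O (X1) → no; 1× C (X3) → no; 1× S (X2) → no; 1× O (X2) → no; 1× F (X1) → no.
No environment satisfies the query, so 0 matching atoms.

0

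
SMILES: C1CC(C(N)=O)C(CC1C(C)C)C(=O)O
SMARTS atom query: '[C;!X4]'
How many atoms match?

2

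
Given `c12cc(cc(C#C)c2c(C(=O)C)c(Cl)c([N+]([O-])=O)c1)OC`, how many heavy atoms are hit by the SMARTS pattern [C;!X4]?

3

The query [C;!X4] means: aliphatic carbon that does not have four total connections.
Check the 21 heavy atoms by environment: 10× c (aromatic, X3) → no; 1× N (charge +1, X3) → no; 1× O (charge -1, X1) → no; 2× O (X1) → no; 1× O (X2) → no; 2× C (X4) → no; 1× Cl (X1) → no; 1× C (X3) → match; 2× C (X2) → match.
Summing the matching environments: 1 + 2 = 3 matching atoms.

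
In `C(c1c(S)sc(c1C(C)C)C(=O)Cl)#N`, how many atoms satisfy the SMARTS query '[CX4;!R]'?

The query [CX4;!R] means: aliphatic carbon with four total connections, not in a ring.
Check the 14 heavy atoms by environment: 1× s (aromatic, X2, in 5-ring) → no; 4× c (aromatic, X3, in 5-ring) → no; 3× C (X4, acyclic) → match; 1× S (X2, acyclic) → no; 1× C (X2, acyclic) → no; 1× N (X1, acyclic) → no; 1× C (X3, acyclic) → no; 1× O (X1, acyclic) → no; 1× Cl (X1, acyclic) → no.
That gives 3 matching atoms.

3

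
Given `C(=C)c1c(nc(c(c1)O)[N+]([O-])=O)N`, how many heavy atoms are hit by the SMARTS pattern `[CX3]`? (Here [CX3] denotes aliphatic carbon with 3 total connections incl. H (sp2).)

2

The query [CX3] means: C with X3: aliphatic carbon with exactly 3 total connections.
Check the 13 heavy atoms by environment: 1× n (aromatic, X2) → no; 5× c (aromatic, X3) → no; 1× N (X3) → no; 1× N (charge +1, X3) → no; 1× O (charge -1, X1) → no; 1× O (X1) → no; 2× C (X3) → match; 1× O (X2) → no.
That gives 2 matching atoms.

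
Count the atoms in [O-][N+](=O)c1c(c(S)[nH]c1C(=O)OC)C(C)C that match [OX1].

3

Check the 16 heavy atoms by environment: 1× n (aromatic, X3) → no; 4× c (aromatic, X3) → no; 1× N (charge +1, X3) → no; 1× O (charge -1, X1) → match; 2× O (X1) → match; 1× S (X2) → no; 4× C (X4) → no; 1× C (X3) → no; 1× O (X2) → no.
Summing the matching environments: 1 + 2 = 3 matching atoms.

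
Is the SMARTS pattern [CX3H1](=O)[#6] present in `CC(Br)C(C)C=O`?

The pattern [CX3H1](=O)[#6] describes an sp2 carbon with one H, double-bonded to O and single-bonded to carbon — an aldehyde.
The molecule carries an aldehyde (-CHO), whose atoms satisfy every constraint of the query, so the pattern matches.

Yes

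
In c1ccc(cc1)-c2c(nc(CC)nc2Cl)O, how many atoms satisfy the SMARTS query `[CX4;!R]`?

2

The query [CX4;!R] means: aliphatic carbon with four total connections, not in a ring.
Check the 16 heavy atoms by environment: 2× n (aromatic, X2, in 6-ring) → no; 10× c (aromatic, X3, in 6-ring) → no; 2× C (X4, acyclic) → match; 1× Cl (X1, acyclic) → no; 1× O (X2, acyclic) → no.
That gives 2 matching atoms.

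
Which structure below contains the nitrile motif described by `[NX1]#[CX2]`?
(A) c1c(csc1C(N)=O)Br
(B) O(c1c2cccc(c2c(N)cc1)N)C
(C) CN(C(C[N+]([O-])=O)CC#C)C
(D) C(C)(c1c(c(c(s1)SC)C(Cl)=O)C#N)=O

D

[NX1]#[CX2] describes a nitrogen triple-bonded to a two-connected carbon (a nitrile).
(A) has a primary amide (-C(=O)NH2) but the nitrogen is NX3, not NX1.
(B) has a primary amino group (-NH2) but the nitrogen is NX3 (three connections), not NX1 triple-bonded.
(C) has a nitro group (-[N+](=O)[O-]) but there is no C#N triple bond.
(D) contains a nitrile (-C#N), which satisfies every atom and bond constraint.
So the answer is (D).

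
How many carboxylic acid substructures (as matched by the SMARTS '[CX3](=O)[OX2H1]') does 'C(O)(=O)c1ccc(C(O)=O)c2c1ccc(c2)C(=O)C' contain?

2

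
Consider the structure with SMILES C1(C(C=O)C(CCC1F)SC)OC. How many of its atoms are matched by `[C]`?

The query [C] means: uppercase C matches aliphatic (non-aromatic) carbon only.
Check the 13 heavy atoms by environment: 9× C → match; 1× S → no; 2× O → no; 1× F → no.
That gives 9 matching atoms.

9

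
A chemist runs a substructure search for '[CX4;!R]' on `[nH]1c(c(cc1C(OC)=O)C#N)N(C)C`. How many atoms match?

3

The query [CX4;!R] means: aliphatic carbon with four total connections, not in a ring.
Check the 14 heavy atoms by environment: 1× n (aromatic, X3, in 5-ring) → no; 4× c (aromatic, X3, in 5-ring) → no; 1× C (X2, acyclic) → no; 1× N (X1, acyclic) → no; 1× N (X3, acyclic) → no; 3× C (X4, acyclic) → match; 1× C (X3, acyclic) → no; 1× O (X1, acyclic) → no; 1× O (X2, acyclic) → no.
That gives 3 matching atoms.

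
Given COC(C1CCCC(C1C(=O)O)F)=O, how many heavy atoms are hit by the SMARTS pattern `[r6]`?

6

The query [r6] means: r6 matches atoms in a six-membered ring.
Check the 14 heavy atoms by environment: 6× C (in 6-ring) → match; 3× C (acyclic) → no; 4× O (acyclic) → no; 1× F (acyclic) → no.
That gives 6 matching atoms.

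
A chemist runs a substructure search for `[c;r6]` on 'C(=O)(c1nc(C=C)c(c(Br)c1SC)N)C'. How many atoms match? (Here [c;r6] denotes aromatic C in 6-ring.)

5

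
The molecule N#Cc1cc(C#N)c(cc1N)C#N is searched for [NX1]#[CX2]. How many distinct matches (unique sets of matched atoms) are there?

3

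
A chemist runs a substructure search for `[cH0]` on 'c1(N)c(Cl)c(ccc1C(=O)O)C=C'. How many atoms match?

The query [cH0] means: aromatic carbon with no attached hydrogen (substituted or ring-fusion).
Check the 13 heavy atoms by environment: 4× c (aromatic, H0) → match; 2× c (aromatic, H1) → no; 1× N (H2) → no; 1× C (H0) → no; 1× O (H0) → no; 1× O (H1) → no; 1× Cl (H0) → no; 1× C (H1) → no; 1× C (H2) → no.
That gives 4 matching atoms.

4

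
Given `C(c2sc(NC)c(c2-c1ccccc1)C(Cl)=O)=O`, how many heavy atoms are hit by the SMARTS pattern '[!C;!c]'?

The query [!C;!c] means: neither aliphatic nor aromatic carbon — same as [!#6].
Check the 18 heavy atoms by environment: 1× s (aromatic) → match; 10× c (aromatic) → no; 3× C → no; 2× O → match; 1× Cl → match; 1× N → match.
Summing the matching environments: 1 + 2 + 1 + 1 = 5 matching atoms.

5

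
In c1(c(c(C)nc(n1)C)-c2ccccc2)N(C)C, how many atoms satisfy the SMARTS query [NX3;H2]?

0

The query [NX3;H2] means: aliphatic N with 3 total connections, two of them H — an -NH2 nitrogen (amine or amide).
Check the 17 heavy atoms by environment: 2× n (aromatic, H0, X2) → no; 5× c (aromatic, H0, X3) → no; 4× C (H3, X4) → no; 1× N (H0, X3) → no; 5× c (aromatic, H1, X3) → no.
No environment satisfies the query, so 0 matching atoms.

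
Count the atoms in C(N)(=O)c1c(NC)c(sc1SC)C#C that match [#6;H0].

Check the 14 heavy atoms by environment: 1× s (aromatic, H0) → no; 4× c (aromatic, H0) → match; 1× S (H0) → no; 2× C (H3) → no; 2× C (H0) → match; 1× C (H1) → no; 1× N (H1) → no; 1× O (H0) → no; 1× N (H2) → no.
Summing the matching environments: 4 + 2 = 6 matching atoms.

6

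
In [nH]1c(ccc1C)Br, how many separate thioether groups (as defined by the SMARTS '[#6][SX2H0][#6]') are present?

[#6][SX2H0][#6] is the SMARTS for a thioether: an aliphatic sulfur bridging two carbons with no H on the sulfur.
No fragment in the molecule satisfies every constraint, giving 0 matches.

0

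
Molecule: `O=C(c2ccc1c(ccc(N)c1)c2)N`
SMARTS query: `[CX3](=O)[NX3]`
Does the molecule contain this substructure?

Yes

The pattern [CX3](=O)[NX3] describes a carbonyl carbon bonded to a trivalent nitrogen — an amide.
The molecule carries a primary amide (-C(=O)NH2), whose atoms satisfy every constraint of the query, so the pattern matches.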